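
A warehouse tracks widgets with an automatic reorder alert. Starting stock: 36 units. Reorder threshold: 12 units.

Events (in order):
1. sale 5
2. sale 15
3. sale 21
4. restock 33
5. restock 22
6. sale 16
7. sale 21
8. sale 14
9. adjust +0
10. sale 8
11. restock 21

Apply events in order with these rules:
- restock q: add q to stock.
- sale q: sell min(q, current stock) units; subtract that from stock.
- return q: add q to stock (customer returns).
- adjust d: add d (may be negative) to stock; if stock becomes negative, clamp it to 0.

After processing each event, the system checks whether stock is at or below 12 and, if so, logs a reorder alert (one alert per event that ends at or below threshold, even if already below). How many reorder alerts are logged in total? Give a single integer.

Processing events:
Start: stock = 36
  Event 1 (sale 5): sell min(5,36)=5. stock: 36 - 5 = 31. total_sold = 5
  Event 2 (sale 15): sell min(15,31)=15. stock: 31 - 15 = 16. total_sold = 20
  Event 3 (sale 21): sell min(21,16)=16. stock: 16 - 16 = 0. total_sold = 36
  Event 4 (restock 33): 0 + 33 = 33
  Event 5 (restock 22): 33 + 22 = 55
  Event 6 (sale 16): sell min(16,55)=16. stock: 55 - 16 = 39. total_sold = 52
  Event 7 (sale 21): sell min(21,39)=21. stock: 39 - 21 = 18. total_sold = 73
  Event 8 (sale 14): sell min(14,18)=14. stock: 18 - 14 = 4. total_sold = 87
  Event 9 (adjust +0): 4 + 0 = 4
  Event 10 (sale 8): sell min(8,4)=4. stock: 4 - 4 = 0. total_sold = 91
  Event 11 (restock 21): 0 + 21 = 21
Final: stock = 21, total_sold = 91

Checking against threshold 12:
  After event 1: stock=31 > 12
  After event 2: stock=16 > 12
  After event 3: stock=0 <= 12 -> ALERT
  After event 4: stock=33 > 12
  After event 5: stock=55 > 12
  After event 6: stock=39 > 12
  After event 7: stock=18 > 12
  After event 8: stock=4 <= 12 -> ALERT
  After event 9: stock=4 <= 12 -> ALERT
  After event 10: stock=0 <= 12 -> ALERT
  After event 11: stock=21 > 12
Alert events: [3, 8, 9, 10]. Count = 4

Answer: 4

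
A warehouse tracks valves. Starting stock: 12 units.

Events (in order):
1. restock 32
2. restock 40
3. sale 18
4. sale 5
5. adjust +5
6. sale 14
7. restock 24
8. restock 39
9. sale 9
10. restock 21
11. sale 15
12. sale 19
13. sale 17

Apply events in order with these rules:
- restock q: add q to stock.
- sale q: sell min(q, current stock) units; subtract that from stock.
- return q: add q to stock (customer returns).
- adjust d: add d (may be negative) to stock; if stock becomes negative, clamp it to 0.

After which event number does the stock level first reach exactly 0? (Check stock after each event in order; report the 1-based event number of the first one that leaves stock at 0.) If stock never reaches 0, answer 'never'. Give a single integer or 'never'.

Processing events:
Start: stock = 12
  Event 1 (restock 32): 12 + 32 = 44
  Event 2 (restock 40): 44 + 40 = 84
  Event 3 (sale 18): sell min(18,84)=18. stock: 84 - 18 = 66. total_sold = 18
  Event 4 (sale 5): sell min(5,66)=5. stock: 66 - 5 = 61. total_sold = 23
  Event 5 (adjust +5): 61 + 5 = 66
  Event 6 (sale 14): sell min(14,66)=14. stock: 66 - 14 = 52. total_sold = 37
  Event 7 (restock 24): 52 + 24 = 76
  Event 8 (restock 39): 76 + 39 = 115
  Event 9 (sale 9): sell min(9,115)=9. stock: 115 - 9 = 106. total_sold = 46
  Event 10 (restock 21): 106 + 21 = 127
  Event 11 (sale 15): sell min(15,127)=15. stock: 127 - 15 = 112. total_sold = 61
  Event 12 (sale 19): sell min(19,112)=19. stock: 112 - 19 = 93. total_sold = 80
  Event 13 (sale 17): sell min(17,93)=17. stock: 93 - 17 = 76. total_sold = 97
Final: stock = 76, total_sold = 97

Stock never reaches 0.

Answer: never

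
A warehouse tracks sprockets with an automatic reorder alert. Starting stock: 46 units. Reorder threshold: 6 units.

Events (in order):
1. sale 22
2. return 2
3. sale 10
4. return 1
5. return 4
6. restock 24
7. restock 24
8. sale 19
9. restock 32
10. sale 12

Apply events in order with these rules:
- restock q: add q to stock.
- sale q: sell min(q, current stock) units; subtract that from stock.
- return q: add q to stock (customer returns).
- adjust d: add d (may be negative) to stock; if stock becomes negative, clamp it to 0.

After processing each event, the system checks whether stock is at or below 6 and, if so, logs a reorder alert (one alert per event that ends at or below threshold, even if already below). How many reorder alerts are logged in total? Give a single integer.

Processing events:
Start: stock = 46
  Event 1 (sale 22): sell min(22,46)=22. stock: 46 - 22 = 24. total_sold = 22
  Event 2 (return 2): 24 + 2 = 26
  Event 3 (sale 10): sell min(10,26)=10. stock: 26 - 10 = 16. total_sold = 32
  Event 4 (return 1): 16 + 1 = 17
  Event 5 (return 4): 17 + 4 = 21
  Event 6 (restock 24): 21 + 24 = 45
  Event 7 (restock 24): 45 + 24 = 69
  Event 8 (sale 19): sell min(19,69)=19. stock: 69 - 19 = 50. total_sold = 51
  Event 9 (restock 32): 50 + 32 = 82
  Event 10 (sale 12): sell min(12,82)=12. stock: 82 - 12 = 70. total_sold = 63
Final: stock = 70, total_sold = 63

Checking against threshold 6:
  After event 1: stock=24 > 6
  After event 2: stock=26 > 6
  After event 3: stock=16 > 6
  After event 4: stock=17 > 6
  After event 5: stock=21 > 6
  After event 6: stock=45 > 6
  After event 7: stock=69 > 6
  After event 8: stock=50 > 6
  After event 9: stock=82 > 6
  After event 10: stock=70 > 6
Alert events: []. Count = 0

Answer: 0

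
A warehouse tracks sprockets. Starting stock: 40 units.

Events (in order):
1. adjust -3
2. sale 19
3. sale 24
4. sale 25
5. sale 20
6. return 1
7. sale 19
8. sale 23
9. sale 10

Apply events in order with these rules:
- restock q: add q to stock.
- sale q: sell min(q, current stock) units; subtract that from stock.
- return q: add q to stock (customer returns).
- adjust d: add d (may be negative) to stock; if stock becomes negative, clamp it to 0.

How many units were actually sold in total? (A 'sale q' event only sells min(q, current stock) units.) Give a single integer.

Processing events:
Start: stock = 40
  Event 1 (adjust -3): 40 + -3 = 37
  Event 2 (sale 19): sell min(19,37)=19. stock: 37 - 19 = 18. total_sold = 19
  Event 3 (sale 24): sell min(24,18)=18. stock: 18 - 18 = 0. total_sold = 37
  Event 4 (sale 25): sell min(25,0)=0. stock: 0 - 0 = 0. total_sold = 37
  Event 5 (sale 20): sell min(20,0)=0. stock: 0 - 0 = 0. total_sold = 37
  Event 6 (return 1): 0 + 1 = 1
  Event 7 (sale 19): sell min(19,1)=1. stock: 1 - 1 = 0. total_sold = 38
  Event 8 (sale 23): sell min(23,0)=0. stock: 0 - 0 = 0. total_sold = 38
  Event 9 (sale 10): sell min(10,0)=0. stock: 0 - 0 = 0. total_sold = 38
Final: stock = 0, total_sold = 38

Answer: 38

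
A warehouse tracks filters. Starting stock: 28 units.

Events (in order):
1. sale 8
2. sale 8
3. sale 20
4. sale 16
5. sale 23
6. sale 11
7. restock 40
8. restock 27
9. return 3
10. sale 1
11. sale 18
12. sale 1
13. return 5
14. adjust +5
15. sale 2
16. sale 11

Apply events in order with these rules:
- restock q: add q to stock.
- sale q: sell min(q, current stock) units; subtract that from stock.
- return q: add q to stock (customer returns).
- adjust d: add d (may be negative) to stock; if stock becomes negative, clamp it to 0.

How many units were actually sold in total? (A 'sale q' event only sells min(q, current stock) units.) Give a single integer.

Processing events:
Start: stock = 28
  Event 1 (sale 8): sell min(8,28)=8. stock: 28 - 8 = 20. total_sold = 8
  Event 2 (sale 8): sell min(8,20)=8. stock: 20 - 8 = 12. total_sold = 16
  Event 3 (sale 20): sell min(20,12)=12. stock: 12 - 12 = 0. total_sold = 28
  Event 4 (sale 16): sell min(16,0)=0. stock: 0 - 0 = 0. total_sold = 28
  Event 5 (sale 23): sell min(23,0)=0. stock: 0 - 0 = 0. total_sold = 28
  Event 6 (sale 11): sell min(11,0)=0. stock: 0 - 0 = 0. total_sold = 28
  Event 7 (restock 40): 0 + 40 = 40
  Event 8 (restock 27): 40 + 27 = 67
  Event 9 (return 3): 67 + 3 = 70
  Event 10 (sale 1): sell min(1,70)=1. stock: 70 - 1 = 69. total_sold = 29
  Event 11 (sale 18): sell min(18,69)=18. stock: 69 - 18 = 51. total_sold = 47
  Event 12 (sale 1): sell min(1,51)=1. stock: 51 - 1 = 50. total_sold = 48
  Event 13 (return 5): 50 + 5 = 55
  Event 14 (adjust +5): 55 + 5 = 60
  Event 15 (sale 2): sell min(2,60)=2. stock: 60 - 2 = 58. total_sold = 50
  Event 16 (sale 11): sell min(11,58)=11. stock: 58 - 11 = 47. total_sold = 61
Final: stock = 47, total_sold = 61

Answer: 61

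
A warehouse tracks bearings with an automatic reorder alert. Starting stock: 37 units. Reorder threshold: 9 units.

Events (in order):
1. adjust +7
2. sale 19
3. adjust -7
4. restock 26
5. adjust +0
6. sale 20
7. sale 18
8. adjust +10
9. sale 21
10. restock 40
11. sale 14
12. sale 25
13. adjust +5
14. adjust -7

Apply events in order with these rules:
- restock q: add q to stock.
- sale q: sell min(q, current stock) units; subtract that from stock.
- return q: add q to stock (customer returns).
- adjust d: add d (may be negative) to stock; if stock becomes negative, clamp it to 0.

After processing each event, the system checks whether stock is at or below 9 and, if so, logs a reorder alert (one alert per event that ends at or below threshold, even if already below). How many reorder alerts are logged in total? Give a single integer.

Answer: 5

Derivation:
Processing events:
Start: stock = 37
  Event 1 (adjust +7): 37 + 7 = 44
  Event 2 (sale 19): sell min(19,44)=19. stock: 44 - 19 = 25. total_sold = 19
  Event 3 (adjust -7): 25 + -7 = 18
  Event 4 (restock 26): 18 + 26 = 44
  Event 5 (adjust +0): 44 + 0 = 44
  Event 6 (sale 20): sell min(20,44)=20. stock: 44 - 20 = 24. total_sold = 39
  Event 7 (sale 18): sell min(18,24)=18. stock: 24 - 18 = 6. total_sold = 57
  Event 8 (adjust +10): 6 + 10 = 16
  Event 9 (sale 21): sell min(21,16)=16. stock: 16 - 16 = 0. total_sold = 73
  Event 10 (restock 40): 0 + 40 = 40
  Event 11 (sale 14): sell min(14,40)=14. stock: 40 - 14 = 26. total_sold = 87
  Event 12 (sale 25): sell min(25,26)=25. stock: 26 - 25 = 1. total_sold = 112
  Event 13 (adjust +5): 1 + 5 = 6
  Event 14 (adjust -7): 6 + -7 = 0 (clamped to 0)
Final: stock = 0, total_sold = 112

Checking against threshold 9:
  After event 1: stock=44 > 9
  After event 2: stock=25 > 9
  After event 3: stock=18 > 9
  After event 4: stock=44 > 9
  After event 5: stock=44 > 9
  After event 6: stock=24 > 9
  After event 7: stock=6 <= 9 -> ALERT
  After event 8: stock=16 > 9
  After event 9: stock=0 <= 9 -> ALERT
  After event 10: stock=40 > 9
  After event 11: stock=26 > 9
  After event 12: stock=1 <= 9 -> ALERT
  After event 13: stock=6 <= 9 -> ALERT
  After event 14: stock=0 <= 9 -> ALERT
Alert events: [7, 9, 12, 13, 14]. Count = 5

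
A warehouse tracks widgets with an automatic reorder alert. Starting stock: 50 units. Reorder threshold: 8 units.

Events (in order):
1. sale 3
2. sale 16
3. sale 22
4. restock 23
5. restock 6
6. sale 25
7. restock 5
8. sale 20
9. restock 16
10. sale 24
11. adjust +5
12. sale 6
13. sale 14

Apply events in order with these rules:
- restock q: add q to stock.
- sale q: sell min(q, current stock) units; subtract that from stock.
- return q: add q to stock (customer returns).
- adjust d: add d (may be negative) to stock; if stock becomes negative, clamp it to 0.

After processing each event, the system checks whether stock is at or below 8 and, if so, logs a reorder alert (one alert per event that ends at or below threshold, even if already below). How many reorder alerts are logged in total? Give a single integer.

Processing events:
Start: stock = 50
  Event 1 (sale 3): sell min(3,50)=3. stock: 50 - 3 = 47. total_sold = 3
  Event 2 (sale 16): sell min(16,47)=16. stock: 47 - 16 = 31. total_sold = 19
  Event 3 (sale 22): sell min(22,31)=22. stock: 31 - 22 = 9. total_sold = 41
  Event 4 (restock 23): 9 + 23 = 32
  Event 5 (restock 6): 32 + 6 = 38
  Event 6 (sale 25): sell min(25,38)=25. stock: 38 - 25 = 13. total_sold = 66
  Event 7 (restock 5): 13 + 5 = 18
  Event 8 (sale 20): sell min(20,18)=18. stock: 18 - 18 = 0. total_sold = 84
  Event 9 (restock 16): 0 + 16 = 16
  Event 10 (sale 24): sell min(24,16)=16. stock: 16 - 16 = 0. total_sold = 100
  Event 11 (adjust +5): 0 + 5 = 5
  Event 12 (sale 6): sell min(6,5)=5. stock: 5 - 5 = 0. total_sold = 105
  Event 13 (sale 14): sell min(14,0)=0. stock: 0 - 0 = 0. total_sold = 105
Final: stock = 0, total_sold = 105

Checking against threshold 8:
  After event 1: stock=47 > 8
  After event 2: stock=31 > 8
  After event 3: stock=9 > 8
  After event 4: stock=32 > 8
  After event 5: stock=38 > 8
  After event 6: stock=13 > 8
  After event 7: stock=18 > 8
  After event 8: stock=0 <= 8 -> ALERT
  After event 9: stock=16 > 8
  After event 10: stock=0 <= 8 -> ALERT
  After event 11: stock=5 <= 8 -> ALERT
  After event 12: stock=0 <= 8 -> ALERT
  After event 13: stock=0 <= 8 -> ALERT
Alert events: [8, 10, 11, 12, 13]. Count = 5

Answer: 5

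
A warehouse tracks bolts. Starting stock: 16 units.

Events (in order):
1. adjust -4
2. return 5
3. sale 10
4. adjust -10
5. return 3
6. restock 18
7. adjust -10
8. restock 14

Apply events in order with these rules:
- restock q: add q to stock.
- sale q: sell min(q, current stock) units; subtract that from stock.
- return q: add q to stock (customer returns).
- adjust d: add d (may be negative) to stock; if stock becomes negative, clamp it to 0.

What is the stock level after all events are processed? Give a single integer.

Processing events:
Start: stock = 16
  Event 1 (adjust -4): 16 + -4 = 12
  Event 2 (return 5): 12 + 5 = 17
  Event 3 (sale 10): sell min(10,17)=10. stock: 17 - 10 = 7. total_sold = 10
  Event 4 (adjust -10): 7 + -10 = 0 (clamped to 0)
  Event 5 (return 3): 0 + 3 = 3
  Event 6 (restock 18): 3 + 18 = 21
  Event 7 (adjust -10): 21 + -10 = 11
  Event 8 (restock 14): 11 + 14 = 25
Final: stock = 25, total_sold = 10

Answer: 25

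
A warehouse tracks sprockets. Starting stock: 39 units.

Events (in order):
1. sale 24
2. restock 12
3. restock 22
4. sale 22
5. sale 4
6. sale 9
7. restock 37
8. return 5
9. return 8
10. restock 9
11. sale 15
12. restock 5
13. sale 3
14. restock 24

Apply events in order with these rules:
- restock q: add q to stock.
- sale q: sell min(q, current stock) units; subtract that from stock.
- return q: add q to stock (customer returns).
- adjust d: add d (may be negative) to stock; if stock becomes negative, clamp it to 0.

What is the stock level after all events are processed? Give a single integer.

Answer: 84

Derivation:
Processing events:
Start: stock = 39
  Event 1 (sale 24): sell min(24,39)=24. stock: 39 - 24 = 15. total_sold = 24
  Event 2 (restock 12): 15 + 12 = 27
  Event 3 (restock 22): 27 + 22 = 49
  Event 4 (sale 22): sell min(22,49)=22. stock: 49 - 22 = 27. total_sold = 46
  Event 5 (sale 4): sell min(4,27)=4. stock: 27 - 4 = 23. total_sold = 50
  Event 6 (sale 9): sell min(9,23)=9. stock: 23 - 9 = 14. total_sold = 59
  Event 7 (restock 37): 14 + 37 = 51
  Event 8 (return 5): 51 + 5 = 56
  Event 9 (return 8): 56 + 8 = 64
  Event 10 (restock 9): 64 + 9 = 73
  Event 11 (sale 15): sell min(15,73)=15. stock: 73 - 15 = 58. total_sold = 74
  Event 12 (restock 5): 58 + 5 = 63
  Event 13 (sale 3): sell min(3,63)=3. stock: 63 - 3 = 60. total_sold = 77
  Event 14 (restock 24): 60 + 24 = 84
Final: stock = 84, total_sold = 77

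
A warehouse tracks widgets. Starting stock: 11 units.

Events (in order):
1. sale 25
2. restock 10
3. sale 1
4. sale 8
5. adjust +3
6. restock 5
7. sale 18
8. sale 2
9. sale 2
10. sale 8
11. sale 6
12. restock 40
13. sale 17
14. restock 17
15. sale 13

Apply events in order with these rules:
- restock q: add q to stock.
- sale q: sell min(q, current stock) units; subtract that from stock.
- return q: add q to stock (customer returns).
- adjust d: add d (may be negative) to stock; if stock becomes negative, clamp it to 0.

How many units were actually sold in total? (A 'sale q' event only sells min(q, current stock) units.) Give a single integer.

Answer: 59

Derivation:
Processing events:
Start: stock = 11
  Event 1 (sale 25): sell min(25,11)=11. stock: 11 - 11 = 0. total_sold = 11
  Event 2 (restock 10): 0 + 10 = 10
  Event 3 (sale 1): sell min(1,10)=1. stock: 10 - 1 = 9. total_sold = 12
  Event 4 (sale 8): sell min(8,9)=8. stock: 9 - 8 = 1. total_sold = 20
  Event 5 (adjust +3): 1 + 3 = 4
  Event 6 (restock 5): 4 + 5 = 9
  Event 7 (sale 18): sell min(18,9)=9. stock: 9 - 9 = 0. total_sold = 29
  Event 8 (sale 2): sell min(2,0)=0. stock: 0 - 0 = 0. total_sold = 29
  Event 9 (sale 2): sell min(2,0)=0. stock: 0 - 0 = 0. total_sold = 29
  Event 10 (sale 8): sell min(8,0)=0. stock: 0 - 0 = 0. total_sold = 29
  Event 11 (sale 6): sell min(6,0)=0. stock: 0 - 0 = 0. total_sold = 29
  Event 12 (restock 40): 0 + 40 = 40
  Event 13 (sale 17): sell min(17,40)=17. stock: 40 - 17 = 23. total_sold = 46
  Event 14 (restock 17): 23 + 17 = 40
  Event 15 (sale 13): sell min(13,40)=13. stock: 40 - 13 = 27. total_sold = 59
Final: stock = 27, total_sold = 59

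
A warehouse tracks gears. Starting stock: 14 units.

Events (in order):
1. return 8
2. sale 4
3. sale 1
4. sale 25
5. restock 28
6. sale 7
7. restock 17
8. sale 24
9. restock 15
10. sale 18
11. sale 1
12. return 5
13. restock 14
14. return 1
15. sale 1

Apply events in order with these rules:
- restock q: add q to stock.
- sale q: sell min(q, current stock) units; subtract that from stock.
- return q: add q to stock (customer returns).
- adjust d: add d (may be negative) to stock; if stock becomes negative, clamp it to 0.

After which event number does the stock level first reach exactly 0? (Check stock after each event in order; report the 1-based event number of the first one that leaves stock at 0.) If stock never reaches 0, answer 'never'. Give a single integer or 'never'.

Answer: 4

Derivation:
Processing events:
Start: stock = 14
  Event 1 (return 8): 14 + 8 = 22
  Event 2 (sale 4): sell min(4,22)=4. stock: 22 - 4 = 18. total_sold = 4
  Event 3 (sale 1): sell min(1,18)=1. stock: 18 - 1 = 17. total_sold = 5
  Event 4 (sale 25): sell min(25,17)=17. stock: 17 - 17 = 0. total_sold = 22
  Event 5 (restock 28): 0 + 28 = 28
  Event 6 (sale 7): sell min(7,28)=7. stock: 28 - 7 = 21. total_sold = 29
  Event 7 (restock 17): 21 + 17 = 38
  Event 8 (sale 24): sell min(24,38)=24. stock: 38 - 24 = 14. total_sold = 53
  Event 9 (restock 15): 14 + 15 = 29
  Event 10 (sale 18): sell min(18,29)=18. stock: 29 - 18 = 11. total_sold = 71
  Event 11 (sale 1): sell min(1,11)=1. stock: 11 - 1 = 10. total_sold = 72
  Event 12 (return 5): 10 + 5 = 15
  Event 13 (restock 14): 15 + 14 = 29
  Event 14 (return 1): 29 + 1 = 30
  Event 15 (sale 1): sell min(1,30)=1. stock: 30 - 1 = 29. total_sold = 73
Final: stock = 29, total_sold = 73

First zero at event 4.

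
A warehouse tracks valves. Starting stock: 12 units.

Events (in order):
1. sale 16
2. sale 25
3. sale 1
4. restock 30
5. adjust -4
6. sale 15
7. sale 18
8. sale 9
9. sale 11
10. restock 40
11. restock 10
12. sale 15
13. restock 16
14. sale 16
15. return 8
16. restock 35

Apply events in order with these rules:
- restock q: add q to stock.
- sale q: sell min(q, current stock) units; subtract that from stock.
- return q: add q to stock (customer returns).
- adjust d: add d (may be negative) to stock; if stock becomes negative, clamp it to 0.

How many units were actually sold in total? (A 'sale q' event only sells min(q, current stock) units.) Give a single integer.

Processing events:
Start: stock = 12
  Event 1 (sale 16): sell min(16,12)=12. stock: 12 - 12 = 0. total_sold = 12
  Event 2 (sale 25): sell min(25,0)=0. stock: 0 - 0 = 0. total_sold = 12
  Event 3 (sale 1): sell min(1,0)=0. stock: 0 - 0 = 0. total_sold = 12
  Event 4 (restock 30): 0 + 30 = 30
  Event 5 (adjust -4): 30 + -4 = 26
  Event 6 (sale 15): sell min(15,26)=15. stock: 26 - 15 = 11. total_sold = 27
  Event 7 (sale 18): sell min(18,11)=11. stock: 11 - 11 = 0. total_sold = 38
  Event 8 (sale 9): sell min(9,0)=0. stock: 0 - 0 = 0. total_sold = 38
  Event 9 (sale 11): sell min(11,0)=0. stock: 0 - 0 = 0. total_sold = 38
  Event 10 (restock 40): 0 + 40 = 40
  Event 11 (restock 10): 40 + 10 = 50
  Event 12 (sale 15): sell min(15,50)=15. stock: 50 - 15 = 35. total_sold = 53
  Event 13 (restock 16): 35 + 16 = 51
  Event 14 (sale 16): sell min(16,51)=16. stock: 51 - 16 = 35. total_sold = 69
  Event 15 (return 8): 35 + 8 = 43
  Event 16 (restock 35): 43 + 35 = 78
Final: stock = 78, total_sold = 69

Answer: 69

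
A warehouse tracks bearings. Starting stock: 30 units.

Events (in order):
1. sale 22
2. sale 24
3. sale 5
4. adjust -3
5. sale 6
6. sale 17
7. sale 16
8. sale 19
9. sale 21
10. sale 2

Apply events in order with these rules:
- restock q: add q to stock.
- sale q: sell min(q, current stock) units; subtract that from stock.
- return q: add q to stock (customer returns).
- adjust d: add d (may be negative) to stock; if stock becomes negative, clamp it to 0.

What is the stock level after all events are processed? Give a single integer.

Answer: 0

Derivation:
Processing events:
Start: stock = 30
  Event 1 (sale 22): sell min(22,30)=22. stock: 30 - 22 = 8. total_sold = 22
  Event 2 (sale 24): sell min(24,8)=8. stock: 8 - 8 = 0. total_sold = 30
  Event 3 (sale 5): sell min(5,0)=0. stock: 0 - 0 = 0. total_sold = 30
  Event 4 (adjust -3): 0 + -3 = 0 (clamped to 0)
  Event 5 (sale 6): sell min(6,0)=0. stock: 0 - 0 = 0. total_sold = 30
  Event 6 (sale 17): sell min(17,0)=0. stock: 0 - 0 = 0. total_sold = 30
  Event 7 (sale 16): sell min(16,0)=0. stock: 0 - 0 = 0. total_sold = 30
  Event 8 (sale 19): sell min(19,0)=0. stock: 0 - 0 = 0. total_sold = 30
  Event 9 (sale 21): sell min(21,0)=0. stock: 0 - 0 = 0. total_sold = 30
  Event 10 (sale 2): sell min(2,0)=0. stock: 0 - 0 = 0. total_sold = 30
Final: stock = 0, total_sold = 30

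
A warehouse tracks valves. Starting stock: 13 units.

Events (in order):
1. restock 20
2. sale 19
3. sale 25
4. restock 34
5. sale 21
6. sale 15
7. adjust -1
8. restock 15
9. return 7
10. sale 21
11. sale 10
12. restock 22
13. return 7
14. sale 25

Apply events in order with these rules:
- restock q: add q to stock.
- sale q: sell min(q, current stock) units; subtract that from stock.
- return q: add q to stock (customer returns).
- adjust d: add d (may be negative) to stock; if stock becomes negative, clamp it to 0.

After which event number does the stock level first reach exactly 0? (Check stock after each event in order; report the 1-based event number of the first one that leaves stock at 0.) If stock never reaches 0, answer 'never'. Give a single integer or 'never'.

Processing events:
Start: stock = 13
  Event 1 (restock 20): 13 + 20 = 33
  Event 2 (sale 19): sell min(19,33)=19. stock: 33 - 19 = 14. total_sold = 19
  Event 3 (sale 25): sell min(25,14)=14. stock: 14 - 14 = 0. total_sold = 33
  Event 4 (restock 34): 0 + 34 = 34
  Event 5 (sale 21): sell min(21,34)=21. stock: 34 - 21 = 13. total_sold = 54
  Event 6 (sale 15): sell min(15,13)=13. stock: 13 - 13 = 0. total_sold = 67
  Event 7 (adjust -1): 0 + -1 = 0 (clamped to 0)
  Event 8 (restock 15): 0 + 15 = 15
  Event 9 (return 7): 15 + 7 = 22
  Event 10 (sale 21): sell min(21,22)=21. stock: 22 - 21 = 1. total_sold = 88
  Event 11 (sale 10): sell min(10,1)=1. stock: 1 - 1 = 0. total_sold = 89
  Event 12 (restock 22): 0 + 22 = 22
  Event 13 (return 7): 22 + 7 = 29
  Event 14 (sale 25): sell min(25,29)=25. stock: 29 - 25 = 4. total_sold = 114
Final: stock = 4, total_sold = 114

First zero at event 3.

Answer: 3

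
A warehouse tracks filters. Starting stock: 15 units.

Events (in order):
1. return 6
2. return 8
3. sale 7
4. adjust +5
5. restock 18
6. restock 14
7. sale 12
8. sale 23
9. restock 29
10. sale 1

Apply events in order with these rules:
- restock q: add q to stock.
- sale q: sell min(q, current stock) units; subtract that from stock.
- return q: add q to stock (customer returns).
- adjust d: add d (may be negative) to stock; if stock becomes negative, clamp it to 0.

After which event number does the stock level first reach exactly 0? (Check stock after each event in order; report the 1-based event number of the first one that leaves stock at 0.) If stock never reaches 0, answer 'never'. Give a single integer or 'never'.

Answer: never

Derivation:
Processing events:
Start: stock = 15
  Event 1 (return 6): 15 + 6 = 21
  Event 2 (return 8): 21 + 8 = 29
  Event 3 (sale 7): sell min(7,29)=7. stock: 29 - 7 = 22. total_sold = 7
  Event 4 (adjust +5): 22 + 5 = 27
  Event 5 (restock 18): 27 + 18 = 45
  Event 6 (restock 14): 45 + 14 = 59
  Event 7 (sale 12): sell min(12,59)=12. stock: 59 - 12 = 47. total_sold = 19
  Event 8 (sale 23): sell min(23,47)=23. stock: 47 - 23 = 24. total_sold = 42
  Event 9 (restock 29): 24 + 29 = 53
  Event 10 (sale 1): sell min(1,53)=1. stock: 53 - 1 = 52. total_sold = 43
Final: stock = 52, total_sold = 43

Stock never reaches 0.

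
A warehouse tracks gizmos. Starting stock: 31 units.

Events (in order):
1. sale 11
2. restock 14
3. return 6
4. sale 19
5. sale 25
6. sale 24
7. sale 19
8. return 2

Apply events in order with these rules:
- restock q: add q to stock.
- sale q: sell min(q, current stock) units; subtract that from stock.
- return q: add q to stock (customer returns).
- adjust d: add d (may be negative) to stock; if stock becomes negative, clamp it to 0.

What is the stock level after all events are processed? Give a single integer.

Answer: 2

Derivation:
Processing events:
Start: stock = 31
  Event 1 (sale 11): sell min(11,31)=11. stock: 31 - 11 = 20. total_sold = 11
  Event 2 (restock 14): 20 + 14 = 34
  Event 3 (return 6): 34 + 6 = 40
  Event 4 (sale 19): sell min(19,40)=19. stock: 40 - 19 = 21. total_sold = 30
  Event 5 (sale 25): sell min(25,21)=21. stock: 21 - 21 = 0. total_sold = 51
  Event 6 (sale 24): sell min(24,0)=0. stock: 0 - 0 = 0. total_sold = 51
  Event 7 (sale 19): sell min(19,0)=0. stock: 0 - 0 = 0. total_sold = 51
  Event 8 (return 2): 0 + 2 = 2
Final: stock = 2, total_sold = 51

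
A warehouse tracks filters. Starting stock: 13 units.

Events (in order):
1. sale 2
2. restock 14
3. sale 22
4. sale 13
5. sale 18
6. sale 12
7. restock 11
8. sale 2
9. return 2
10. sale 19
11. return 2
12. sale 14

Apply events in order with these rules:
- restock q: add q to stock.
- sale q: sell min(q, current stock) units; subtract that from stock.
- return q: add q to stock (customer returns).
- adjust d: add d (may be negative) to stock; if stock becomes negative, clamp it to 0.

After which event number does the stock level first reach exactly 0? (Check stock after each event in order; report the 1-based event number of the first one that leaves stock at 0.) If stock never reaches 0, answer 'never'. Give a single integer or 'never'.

Processing events:
Start: stock = 13
  Event 1 (sale 2): sell min(2,13)=2. stock: 13 - 2 = 11. total_sold = 2
  Event 2 (restock 14): 11 + 14 = 25
  Event 3 (sale 22): sell min(22,25)=22. stock: 25 - 22 = 3. total_sold = 24
  Event 4 (sale 13): sell min(13,3)=3. stock: 3 - 3 = 0. total_sold = 27
  Event 5 (sale 18): sell min(18,0)=0. stock: 0 - 0 = 0. total_sold = 27
  Event 6 (sale 12): sell min(12,0)=0. stock: 0 - 0 = 0. total_sold = 27
  Event 7 (restock 11): 0 + 11 = 11
  Event 8 (sale 2): sell min(2,11)=2. stock: 11 - 2 = 9. total_sold = 29
  Event 9 (return 2): 9 + 2 = 11
  Event 10 (sale 19): sell min(19,11)=11. stock: 11 - 11 = 0. total_sold = 40
  Event 11 (return 2): 0 + 2 = 2
  Event 12 (sale 14): sell min(14,2)=2. stock: 2 - 2 = 0. total_sold = 42
Final: stock = 0, total_sold = 42

First zero at event 4.

Answer: 4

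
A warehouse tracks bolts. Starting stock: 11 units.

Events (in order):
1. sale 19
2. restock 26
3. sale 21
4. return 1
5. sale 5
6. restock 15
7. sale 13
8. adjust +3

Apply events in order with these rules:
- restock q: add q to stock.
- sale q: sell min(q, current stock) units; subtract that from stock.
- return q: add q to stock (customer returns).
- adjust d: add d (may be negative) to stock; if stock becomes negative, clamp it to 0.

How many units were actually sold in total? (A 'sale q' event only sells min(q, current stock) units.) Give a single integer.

Answer: 50

Derivation:
Processing events:
Start: stock = 11
  Event 1 (sale 19): sell min(19,11)=11. stock: 11 - 11 = 0. total_sold = 11
  Event 2 (restock 26): 0 + 26 = 26
  Event 3 (sale 21): sell min(21,26)=21. stock: 26 - 21 = 5. total_sold = 32
  Event 4 (return 1): 5 + 1 = 6
  Event 5 (sale 5): sell min(5,6)=5. stock: 6 - 5 = 1. total_sold = 37
  Event 6 (restock 15): 1 + 15 = 16
  Event 7 (sale 13): sell min(13,16)=13. stock: 16 - 13 = 3. total_sold = 50
  Event 8 (adjust +3): 3 + 3 = 6
Final: stock = 6, total_sold = 50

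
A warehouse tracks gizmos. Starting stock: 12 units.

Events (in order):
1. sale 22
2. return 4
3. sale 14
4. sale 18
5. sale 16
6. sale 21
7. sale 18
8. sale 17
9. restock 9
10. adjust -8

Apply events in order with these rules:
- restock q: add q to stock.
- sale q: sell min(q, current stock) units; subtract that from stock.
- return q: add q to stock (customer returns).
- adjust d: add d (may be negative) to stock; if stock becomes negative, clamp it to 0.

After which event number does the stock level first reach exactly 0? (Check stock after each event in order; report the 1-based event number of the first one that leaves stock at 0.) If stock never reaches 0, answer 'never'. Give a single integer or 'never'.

Answer: 1

Derivation:
Processing events:
Start: stock = 12
  Event 1 (sale 22): sell min(22,12)=12. stock: 12 - 12 = 0. total_sold = 12
  Event 2 (return 4): 0 + 4 = 4
  Event 3 (sale 14): sell min(14,4)=4. stock: 4 - 4 = 0. total_sold = 16
  Event 4 (sale 18): sell min(18,0)=0. stock: 0 - 0 = 0. total_sold = 16
  Event 5 (sale 16): sell min(16,0)=0. stock: 0 - 0 = 0. total_sold = 16
  Event 6 (sale 21): sell min(21,0)=0. stock: 0 - 0 = 0. total_sold = 16
  Event 7 (sale 18): sell min(18,0)=0. stock: 0 - 0 = 0. total_sold = 16
  Event 8 (sale 17): sell min(17,0)=0. stock: 0 - 0 = 0. total_sold = 16
  Event 9 (restock 9): 0 + 9 = 9
  Event 10 (adjust -8): 9 + -8 = 1
Final: stock = 1, total_sold = 16

First zero at event 1.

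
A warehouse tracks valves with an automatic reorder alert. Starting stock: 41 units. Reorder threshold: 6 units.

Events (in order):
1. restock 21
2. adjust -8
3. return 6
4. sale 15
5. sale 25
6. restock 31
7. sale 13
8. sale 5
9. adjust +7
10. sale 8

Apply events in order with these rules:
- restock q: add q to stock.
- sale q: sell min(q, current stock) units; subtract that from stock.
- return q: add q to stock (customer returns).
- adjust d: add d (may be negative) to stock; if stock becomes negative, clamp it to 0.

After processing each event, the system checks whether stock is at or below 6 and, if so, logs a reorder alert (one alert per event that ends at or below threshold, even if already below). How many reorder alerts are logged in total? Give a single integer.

Answer: 0

Derivation:
Processing events:
Start: stock = 41
  Event 1 (restock 21): 41 + 21 = 62
  Event 2 (adjust -8): 62 + -8 = 54
  Event 3 (return 6): 54 + 6 = 60
  Event 4 (sale 15): sell min(15,60)=15. stock: 60 - 15 = 45. total_sold = 15
  Event 5 (sale 25): sell min(25,45)=25. stock: 45 - 25 = 20. total_sold = 40
  Event 6 (restock 31): 20 + 31 = 51
  Event 7 (sale 13): sell min(13,51)=13. stock: 51 - 13 = 38. total_sold = 53
  Event 8 (sale 5): sell min(5,38)=5. stock: 38 - 5 = 33. total_sold = 58
  Event 9 (adjust +7): 33 + 7 = 40
  Event 10 (sale 8): sell min(8,40)=8. stock: 40 - 8 = 32. total_sold = 66
Final: stock = 32, total_sold = 66

Checking against threshold 6:
  After event 1: stock=62 > 6
  After event 2: stock=54 > 6
  After event 3: stock=60 > 6
  After event 4: stock=45 > 6
  After event 5: stock=20 > 6
  After event 6: stock=51 > 6
  After event 7: stock=38 > 6
  After event 8: stock=33 > 6
  After event 9: stock=40 > 6
  After event 10: stock=32 > 6
Alert events: []. Count = 0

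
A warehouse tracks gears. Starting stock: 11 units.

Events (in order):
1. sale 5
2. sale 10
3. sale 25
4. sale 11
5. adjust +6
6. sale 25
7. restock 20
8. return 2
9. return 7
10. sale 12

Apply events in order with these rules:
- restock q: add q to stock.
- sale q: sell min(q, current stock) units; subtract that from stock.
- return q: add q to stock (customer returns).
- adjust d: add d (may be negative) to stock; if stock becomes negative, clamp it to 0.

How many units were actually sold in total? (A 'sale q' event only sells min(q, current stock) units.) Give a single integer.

Answer: 29

Derivation:
Processing events:
Start: stock = 11
  Event 1 (sale 5): sell min(5,11)=5. stock: 11 - 5 = 6. total_sold = 5
  Event 2 (sale 10): sell min(10,6)=6. stock: 6 - 6 = 0. total_sold = 11
  Event 3 (sale 25): sell min(25,0)=0. stock: 0 - 0 = 0. total_sold = 11
  Event 4 (sale 11): sell min(11,0)=0. stock: 0 - 0 = 0. total_sold = 11
  Event 5 (adjust +6): 0 + 6 = 6
  Event 6 (sale 25): sell min(25,6)=6. stock: 6 - 6 = 0. total_sold = 17
  Event 7 (restock 20): 0 + 20 = 20
  Event 8 (return 2): 20 + 2 = 22
  Event 9 (return 7): 22 + 7 = 29
  Event 10 (sale 12): sell min(12,29)=12. stock: 29 - 12 = 17. total_sold = 29
Final: stock = 17, total_sold = 29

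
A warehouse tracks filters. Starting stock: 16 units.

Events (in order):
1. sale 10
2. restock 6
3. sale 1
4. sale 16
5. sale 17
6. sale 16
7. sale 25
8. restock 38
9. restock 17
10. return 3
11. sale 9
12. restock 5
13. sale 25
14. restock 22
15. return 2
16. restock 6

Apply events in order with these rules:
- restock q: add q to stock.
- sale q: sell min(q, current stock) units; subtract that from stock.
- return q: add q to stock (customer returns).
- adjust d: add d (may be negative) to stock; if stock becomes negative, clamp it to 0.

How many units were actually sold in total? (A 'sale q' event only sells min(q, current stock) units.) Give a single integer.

Answer: 56

Derivation:
Processing events:
Start: stock = 16
  Event 1 (sale 10): sell min(10,16)=10. stock: 16 - 10 = 6. total_sold = 10
  Event 2 (restock 6): 6 + 6 = 12
  Event 3 (sale 1): sell min(1,12)=1. stock: 12 - 1 = 11. total_sold = 11
  Event 4 (sale 16): sell min(16,11)=11. stock: 11 - 11 = 0. total_sold = 22
  Event 5 (sale 17): sell min(17,0)=0. stock: 0 - 0 = 0. total_sold = 22
  Event 6 (sale 16): sell min(16,0)=0. stock: 0 - 0 = 0. total_sold = 22
  Event 7 (sale 25): sell min(25,0)=0. stock: 0 - 0 = 0. total_sold = 22
  Event 8 (restock 38): 0 + 38 = 38
  Event 9 (restock 17): 38 + 17 = 55
  Event 10 (return 3): 55 + 3 = 58
  Event 11 (sale 9): sell min(9,58)=9. stock: 58 - 9 = 49. total_sold = 31
  Event 12 (restock 5): 49 + 5 = 54
  Event 13 (sale 25): sell min(25,54)=25. stock: 54 - 25 = 29. total_sold = 56
  Event 14 (restock 22): 29 + 22 = 51
  Event 15 (return 2): 51 + 2 = 53
  Event 16 (restock 6): 53 + 6 = 59
Final: stock = 59, total_sold = 56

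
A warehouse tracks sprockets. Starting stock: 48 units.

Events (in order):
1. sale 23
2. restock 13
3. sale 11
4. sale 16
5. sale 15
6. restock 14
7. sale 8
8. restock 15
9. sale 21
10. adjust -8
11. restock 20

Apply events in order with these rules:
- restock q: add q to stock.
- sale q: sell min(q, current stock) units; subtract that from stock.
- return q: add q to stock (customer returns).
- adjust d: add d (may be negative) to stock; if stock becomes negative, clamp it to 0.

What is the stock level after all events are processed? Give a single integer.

Processing events:
Start: stock = 48
  Event 1 (sale 23): sell min(23,48)=23. stock: 48 - 23 = 25. total_sold = 23
  Event 2 (restock 13): 25 + 13 = 38
  Event 3 (sale 11): sell min(11,38)=11. stock: 38 - 11 = 27. total_sold = 34
  Event 4 (sale 16): sell min(16,27)=16. stock: 27 - 16 = 11. total_sold = 50
  Event 5 (sale 15): sell min(15,11)=11. stock: 11 - 11 = 0. total_sold = 61
  Event 6 (restock 14): 0 + 14 = 14
  Event 7 (sale 8): sell min(8,14)=8. stock: 14 - 8 = 6. total_sold = 69
  Event 8 (restock 15): 6 + 15 = 21
  Event 9 (sale 21): sell min(21,21)=21. stock: 21 - 21 = 0. total_sold = 90
  Event 10 (adjust -8): 0 + -8 = 0 (clamped to 0)
  Event 11 (restock 20): 0 + 20 = 20
Final: stock = 20, total_sold = 90

Answer: 20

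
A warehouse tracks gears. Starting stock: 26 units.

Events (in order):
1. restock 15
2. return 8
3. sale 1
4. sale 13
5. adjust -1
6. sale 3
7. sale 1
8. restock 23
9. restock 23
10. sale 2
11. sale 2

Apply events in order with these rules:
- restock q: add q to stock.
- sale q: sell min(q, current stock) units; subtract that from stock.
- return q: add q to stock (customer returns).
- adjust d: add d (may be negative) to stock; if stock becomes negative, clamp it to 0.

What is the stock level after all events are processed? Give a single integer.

Processing events:
Start: stock = 26
  Event 1 (restock 15): 26 + 15 = 41
  Event 2 (return 8): 41 + 8 = 49
  Event 3 (sale 1): sell min(1,49)=1. stock: 49 - 1 = 48. total_sold = 1
  Event 4 (sale 13): sell min(13,48)=13. stock: 48 - 13 = 35. total_sold = 14
  Event 5 (adjust -1): 35 + -1 = 34
  Event 6 (sale 3): sell min(3,34)=3. stock: 34 - 3 = 31. total_sold = 17
  Event 7 (sale 1): sell min(1,31)=1. stock: 31 - 1 = 30. total_sold = 18
  Event 8 (restock 23): 30 + 23 = 53
  Event 9 (restock 23): 53 + 23 = 76
  Event 10 (sale 2): sell min(2,76)=2. stock: 76 - 2 = 74. total_sold = 20
  Event 11 (sale 2): sell min(2,74)=2. stock: 74 - 2 = 72. total_sold = 22
Final: stock = 72, total_sold = 22

Answer: 72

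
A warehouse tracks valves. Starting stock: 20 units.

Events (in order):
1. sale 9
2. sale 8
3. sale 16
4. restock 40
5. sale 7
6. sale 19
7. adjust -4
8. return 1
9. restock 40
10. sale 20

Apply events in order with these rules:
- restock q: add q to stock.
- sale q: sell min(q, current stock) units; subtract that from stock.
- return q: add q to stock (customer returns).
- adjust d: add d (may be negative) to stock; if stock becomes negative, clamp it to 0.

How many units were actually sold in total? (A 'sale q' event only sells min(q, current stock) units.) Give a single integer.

Processing events:
Start: stock = 20
  Event 1 (sale 9): sell min(9,20)=9. stock: 20 - 9 = 11. total_sold = 9
  Event 2 (sale 8): sell min(8,11)=8. stock: 11 - 8 = 3. total_sold = 17
  Event 3 (sale 16): sell min(16,3)=3. stock: 3 - 3 = 0. total_sold = 20
  Event 4 (restock 40): 0 + 40 = 40
  Event 5 (sale 7): sell min(7,40)=7. stock: 40 - 7 = 33. total_sold = 27
  Event 6 (sale 19): sell min(19,33)=19. stock: 33 - 19 = 14. total_sold = 46
  Event 7 (adjust -4): 14 + -4 = 10
  Event 8 (return 1): 10 + 1 = 11
  Event 9 (restock 40): 11 + 40 = 51
  Event 10 (sale 20): sell min(20,51)=20. stock: 51 - 20 = 31. total_sold = 66
Final: stock = 31, total_sold = 66

Answer: 66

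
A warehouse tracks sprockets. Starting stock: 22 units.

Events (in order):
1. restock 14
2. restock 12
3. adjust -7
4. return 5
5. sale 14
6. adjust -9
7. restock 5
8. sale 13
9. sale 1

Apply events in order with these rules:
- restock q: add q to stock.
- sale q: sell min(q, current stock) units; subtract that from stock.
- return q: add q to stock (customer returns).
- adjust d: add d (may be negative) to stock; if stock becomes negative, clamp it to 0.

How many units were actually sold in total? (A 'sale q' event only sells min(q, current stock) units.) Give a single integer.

Answer: 28

Derivation:
Processing events:
Start: stock = 22
  Event 1 (restock 14): 22 + 14 = 36
  Event 2 (restock 12): 36 + 12 = 48
  Event 3 (adjust -7): 48 + -7 = 41
  Event 4 (return 5): 41 + 5 = 46
  Event 5 (sale 14): sell min(14,46)=14. stock: 46 - 14 = 32. total_sold = 14
  Event 6 (adjust -9): 32 + -9 = 23
  Event 7 (restock 5): 23 + 5 = 28
  Event 8 (sale 13): sell min(13,28)=13. stock: 28 - 13 = 15. total_sold = 27
  Event 9 (sale 1): sell min(1,15)=1. stock: 15 - 1 = 14. total_sold = 28
Final: stock = 14, total_sold = 28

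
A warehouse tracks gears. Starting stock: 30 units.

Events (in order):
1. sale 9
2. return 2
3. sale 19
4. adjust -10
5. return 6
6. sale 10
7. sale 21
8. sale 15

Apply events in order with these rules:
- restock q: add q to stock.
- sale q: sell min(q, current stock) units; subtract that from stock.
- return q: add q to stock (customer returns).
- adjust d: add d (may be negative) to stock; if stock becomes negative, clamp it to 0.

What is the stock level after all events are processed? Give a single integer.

Processing events:
Start: stock = 30
  Event 1 (sale 9): sell min(9,30)=9. stock: 30 - 9 = 21. total_sold = 9
  Event 2 (return 2): 21 + 2 = 23
  Event 3 (sale 19): sell min(19,23)=19. stock: 23 - 19 = 4. total_sold = 28
  Event 4 (adjust -10): 4 + -10 = 0 (clamped to 0)
  Event 5 (return 6): 0 + 6 = 6
  Event 6 (sale 10): sell min(10,6)=6. stock: 6 - 6 = 0. total_sold = 34
  Event 7 (sale 21): sell min(21,0)=0. stock: 0 - 0 = 0. total_sold = 34
  Event 8 (sale 15): sell min(15,0)=0. stock: 0 - 0 = 0. total_sold = 34
Final: stock = 0, total_sold = 34

Answer: 0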